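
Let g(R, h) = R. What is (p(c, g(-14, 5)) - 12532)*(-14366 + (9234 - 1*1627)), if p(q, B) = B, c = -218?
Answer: 84798414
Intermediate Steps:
(p(c, g(-14, 5)) - 12532)*(-14366 + (9234 - 1*1627)) = (-14 - 12532)*(-14366 + (9234 - 1*1627)) = -12546*(-14366 + (9234 - 1627)) = -12546*(-14366 + 7607) = -12546*(-6759) = 84798414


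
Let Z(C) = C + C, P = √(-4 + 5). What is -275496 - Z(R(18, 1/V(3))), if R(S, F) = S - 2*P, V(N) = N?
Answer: -275528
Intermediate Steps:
P = 1 (P = √1 = 1)
R(S, F) = -2 + S (R(S, F) = S - 2*1 = S - 2 = -2 + S)
Z(C) = 2*C
-275496 - Z(R(18, 1/V(3))) = -275496 - 2*(-2 + 18) = -275496 - 2*16 = -275496 - 1*32 = -275496 - 32 = -275528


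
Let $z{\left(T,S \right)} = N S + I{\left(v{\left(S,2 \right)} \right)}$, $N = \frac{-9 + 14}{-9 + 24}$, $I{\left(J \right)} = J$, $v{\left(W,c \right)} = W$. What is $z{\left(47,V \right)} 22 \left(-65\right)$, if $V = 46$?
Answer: $- \frac{263120}{3} \approx -87707.0$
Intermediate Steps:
$N = \frac{1}{3}$ ($N = \frac{5}{15} = 5 \cdot \frac{1}{15} = \frac{1}{3} \approx 0.33333$)
$z{\left(T,S \right)} = \frac{4 S}{3}$ ($z{\left(T,S \right)} = \frac{S}{3} + S = \frac{4 S}{3}$)
$z{\left(47,V \right)} 22 \left(-65\right) = \frac{4}{3} \cdot 46 \cdot 22 \left(-65\right) = \frac{184}{3} \left(-1430\right) = - \frac{263120}{3}$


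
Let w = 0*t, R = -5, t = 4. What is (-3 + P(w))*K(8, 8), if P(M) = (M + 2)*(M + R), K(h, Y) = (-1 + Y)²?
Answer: -637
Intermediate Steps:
w = 0 (w = 0*4 = 0)
P(M) = (-5 + M)*(2 + M) (P(M) = (M + 2)*(M - 5) = (2 + M)*(-5 + M) = (-5 + M)*(2 + M))
(-3 + P(w))*K(8, 8) = (-3 + (-10 + 0² - 3*0))*(-1 + 8)² = (-3 + (-10 + 0 + 0))*7² = (-3 - 10)*49 = -13*49 = -637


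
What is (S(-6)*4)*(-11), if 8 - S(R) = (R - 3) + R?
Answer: -1012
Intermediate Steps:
S(R) = 11 - 2*R (S(R) = 8 - ((R - 3) + R) = 8 - ((-3 + R) + R) = 8 - (-3 + 2*R) = 8 + (3 - 2*R) = 11 - 2*R)
(S(-6)*4)*(-11) = ((11 - 2*(-6))*4)*(-11) = ((11 + 12)*4)*(-11) = (23*4)*(-11) = 92*(-11) = -1012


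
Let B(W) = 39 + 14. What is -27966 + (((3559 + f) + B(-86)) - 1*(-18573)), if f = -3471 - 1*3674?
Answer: -12926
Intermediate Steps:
f = -7145 (f = -3471 - 3674 = -7145)
B(W) = 53
-27966 + (((3559 + f) + B(-86)) - 1*(-18573)) = -27966 + (((3559 - 7145) + 53) - 1*(-18573)) = -27966 + ((-3586 + 53) + 18573) = -27966 + (-3533 + 18573) = -27966 + 15040 = -12926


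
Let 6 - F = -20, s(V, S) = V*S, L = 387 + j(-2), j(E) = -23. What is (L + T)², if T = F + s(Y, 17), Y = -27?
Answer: 4761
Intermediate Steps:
L = 364 (L = 387 - 23 = 364)
s(V, S) = S*V
F = 26 (F = 6 - 1*(-20) = 6 + 20 = 26)
T = -433 (T = 26 + 17*(-27) = 26 - 459 = -433)
(L + T)² = (364 - 433)² = (-69)² = 4761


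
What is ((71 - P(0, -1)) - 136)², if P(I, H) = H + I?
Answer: 4096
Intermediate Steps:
((71 - P(0, -1)) - 136)² = ((71 - (-1 + 0)) - 136)² = ((71 - 1*(-1)) - 136)² = ((71 + 1) - 136)² = (72 - 136)² = (-64)² = 4096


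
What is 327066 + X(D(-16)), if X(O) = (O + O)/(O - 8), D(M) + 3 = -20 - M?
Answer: 4906004/15 ≈ 3.2707e+5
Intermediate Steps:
D(M) = -23 - M (D(M) = -3 + (-20 - M) = -23 - M)
X(O) = 2*O/(-8 + O) (X(O) = (2*O)/(-8 + O) = 2*O/(-8 + O))
327066 + X(D(-16)) = 327066 + 2*(-23 - 1*(-16))/(-8 + (-23 - 1*(-16))) = 327066 + 2*(-23 + 16)/(-8 + (-23 + 16)) = 327066 + 2*(-7)/(-8 - 7) = 327066 + 2*(-7)/(-15) = 327066 + 2*(-7)*(-1/15) = 327066 + 14/15 = 4906004/15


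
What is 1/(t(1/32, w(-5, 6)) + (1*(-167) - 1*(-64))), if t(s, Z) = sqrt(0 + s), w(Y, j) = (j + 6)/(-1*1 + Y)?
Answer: -3296/339487 - 4*sqrt(2)/339487 ≈ -0.0097254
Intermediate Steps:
w(Y, j) = (6 + j)/(-1 + Y)
t(s, Z) = sqrt(s)
1/(t(1/32, w(-5, 6)) + (1*(-167) - 1*(-64))) = 1/(sqrt(1/32) + (1*(-167) - 1*(-64))) = 1/(sqrt(1/32) + (-167 + 64)) = 1/(sqrt(2)/8 - 103) = 1/(-103 + sqrt(2)/8)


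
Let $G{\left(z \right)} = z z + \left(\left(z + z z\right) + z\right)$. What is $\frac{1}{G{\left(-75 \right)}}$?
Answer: $\frac{1}{11100} \approx 9.009 \cdot 10^{-5}$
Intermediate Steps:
$G{\left(z \right)} = 2 z + 2 z^{2}$ ($G{\left(z \right)} = z^{2} + \left(\left(z + z^{2}\right) + z\right) = z^{2} + \left(z^{2} + 2 z\right) = 2 z + 2 z^{2}$)
$\frac{1}{G{\left(-75 \right)}} = \frac{1}{2 \left(-75\right) \left(1 - 75\right)} = \frac{1}{2 \left(-75\right) \left(-74\right)} = \frac{1}{11100}$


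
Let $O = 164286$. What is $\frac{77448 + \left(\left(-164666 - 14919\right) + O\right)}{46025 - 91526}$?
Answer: $- \frac{62149}{45501} \approx -1.3659$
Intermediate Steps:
$\frac{77448 + \left(\left(-164666 - 14919\right) + O\right)}{46025 - 91526} = \frac{77448 + \left(\left(-164666 - 14919\right) + 164286\right)}{46025 - 91526} = \frac{77448 + \left(-179585 + 164286\right)}{-45501} = \left(77448 - 15299\right) \left(- \frac{1}{45501}\right) = 62149 \left(- \frac{1}{45501}\right) = - \frac{62149}{45501}$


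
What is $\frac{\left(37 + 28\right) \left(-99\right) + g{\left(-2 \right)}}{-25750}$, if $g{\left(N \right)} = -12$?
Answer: $\frac{6447}{25750} \approx 0.25037$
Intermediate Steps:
$\frac{\left(37 + 28\right) \left(-99\right) + g{\left(-2 \right)}}{-25750} = \frac{\left(37 + 28\right) \left(-99\right) - 12}{-25750} = \left(65 \left(-99\right) - 12\right) \left(- \frac{1}{25750}\right) = \left(-6435 - 12\right) \left(- \frac{1}{25750}\right) = \left(-6447\right) \left(- \frac{1}{25750}\right) = \frac{6447}{25750}$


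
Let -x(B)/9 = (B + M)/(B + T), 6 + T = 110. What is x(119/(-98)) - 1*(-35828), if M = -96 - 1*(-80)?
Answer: 51558661/1439 ≈ 35830.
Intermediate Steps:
T = 104 (T = -6 + 110 = 104)
M = -16 (M = -96 + 80 = -16)
x(B) = -9*(-16 + B)/(104 + B) (x(B) = -9*(B - 16)/(B + 104) = -9*(-16 + B)/(104 + B))
x(119/(-98)) - 1*(-35828) = 9*(16 - 119/(-98))/(104 + 119/(-98)) - 1*(-35828) = 9*(16 - 119*(-1)/98)/(104 + 119*(-1/98)) + 35828 = 9*(16 - 1*(-17/14))/(104 - 17/14) + 35828 = 9*(16 + 17/14)/(1439/14) + 35828 = 9*(14/1439)*(241/14) + 35828 = 2169/1439 + 35828 = 51558661/1439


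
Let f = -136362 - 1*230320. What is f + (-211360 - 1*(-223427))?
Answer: -354615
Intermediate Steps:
f = -366682 (f = -136362 - 230320 = -366682)
f + (-211360 - 1*(-223427)) = -366682 + (-211360 - 1*(-223427)) = -366682 + (-211360 + 223427) = -366682 + 12067 = -354615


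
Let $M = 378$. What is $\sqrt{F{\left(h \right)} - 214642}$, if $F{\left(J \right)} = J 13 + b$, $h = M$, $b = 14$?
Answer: $i \sqrt{209714} \approx 457.95 i$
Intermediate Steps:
$h = 378$
$F{\left(J \right)} = 14 + 13 J$ ($F{\left(J \right)} = J 13 + 14 = 13 J + 14 = 14 + 13 J$)
$\sqrt{F{\left(h \right)} - 214642} = \sqrt{\left(14 + 13 \cdot 378\right) - 214642} = \sqrt{\left(14 + 4914\right) - 214642} = \sqrt{4928 - 214642} = \sqrt{-209714} = i \sqrt{209714}$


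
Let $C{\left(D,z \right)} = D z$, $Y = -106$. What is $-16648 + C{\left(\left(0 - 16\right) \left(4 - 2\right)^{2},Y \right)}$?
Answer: $-9864$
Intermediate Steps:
$-16648 + C{\left(\left(0 - 16\right) \left(4 - 2\right)^{2},Y \right)} = -16648 + \left(0 - 16\right) \left(4 - 2\right)^{2} \left(-106\right) = -16648 + \left(0 - 16\right) 2^{2} \left(-106\right) = -16648 + \left(-16\right) 4 \left(-106\right) = -16648 - -6784 = -16648 + 6784 = -9864$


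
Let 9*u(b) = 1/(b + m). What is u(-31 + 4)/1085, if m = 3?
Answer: -1/234360 ≈ -4.2669e-6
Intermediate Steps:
u(b) = 1/(9*(3 + b)) (u(b) = 1/(9*(b + 3)) = 1/(9*(3 + b)))
u(-31 + 4)/1085 = (1/(9*(3 + (-31 + 4))))/1085 = (1/(9*(3 - 27)))*(1/1085) = ((⅑)/(-24))*(1/1085) = ((⅑)*(-1/24))*(1/1085) = -1/216*1/1085 = -1/234360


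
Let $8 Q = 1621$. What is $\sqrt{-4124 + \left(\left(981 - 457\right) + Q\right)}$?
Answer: $\frac{i \sqrt{54358}}{4} \approx 58.287 i$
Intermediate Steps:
$Q = \frac{1621}{8}$ ($Q = \frac{1}{8} \cdot 1621 = \frac{1621}{8} \approx 202.63$)
$\sqrt{-4124 + \left(\left(981 - 457\right) + Q\right)} = \sqrt{-4124 + \left(\left(981 - 457\right) + \frac{1621}{8}\right)} = \sqrt{-4124 + \left(524 + \frac{1621}{8}\right)} = \sqrt{-4124 + \frac{5813}{8}} = \sqrt{- \frac{27179}{8}} = \frac{i \sqrt{54358}}{4}$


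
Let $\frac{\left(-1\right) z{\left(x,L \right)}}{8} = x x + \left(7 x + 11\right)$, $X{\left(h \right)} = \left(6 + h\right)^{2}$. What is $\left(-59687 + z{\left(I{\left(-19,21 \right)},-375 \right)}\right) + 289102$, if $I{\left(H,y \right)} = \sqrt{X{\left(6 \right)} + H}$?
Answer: $228327 - 280 \sqrt{5} \approx 2.277 \cdot 10^{5}$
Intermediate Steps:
$I{\left(H,y \right)} = \sqrt{144 + H}$ ($I{\left(H,y \right)} = \sqrt{\left(6 + 6\right)^{2} + H} = \sqrt{12^{2} + H} = \sqrt{144 + H}$)
$z{\left(x,L \right)} = -88 - 56 x - 8 x^{2}$ ($z{\left(x,L \right)} = - 8 \left(x x + \left(7 x + 11\right)\right) = - 8 \left(x^{2} + \left(11 + 7 x\right)\right) = - 8 \left(11 + x^{2} + 7 x\right) = -88 - 56 x - 8 x^{2}$)
$\left(-59687 + z{\left(I{\left(-19,21 \right)},-375 \right)}\right) + 289102 = \left(-59687 - \left(88 + 1000 + 56 \sqrt{144 - 19}\right)\right) + 289102 = \left(-59687 - \left(88 + 1000 + 280 \sqrt{5}\right)\right) + 289102 = \left(-59687 - \left(88 + 1000 + 56 \cdot 5 \sqrt{5}\right)\right) + 289102 = \left(-59687 - \left(1088 + 280 \sqrt{5}\right)\right) + 289102 = \left(-60775 - 280 \sqrt{5}\right) + 289102 = 228327 - 280 \sqrt{5}$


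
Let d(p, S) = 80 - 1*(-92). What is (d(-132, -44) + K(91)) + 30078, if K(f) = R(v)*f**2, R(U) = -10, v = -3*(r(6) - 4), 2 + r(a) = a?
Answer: -52560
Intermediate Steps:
r(a) = -2 + a
v = 0 (v = -3*((-2 + 6) - 4) = -3*(4 - 4) = -3*0 = 0)
d(p, S) = 172 (d(p, S) = 80 + 92 = 172)
K(f) = -10*f**2
(d(-132, -44) + K(91)) + 30078 = (172 - 10*91**2) + 30078 = (172 - 10*8281) + 30078 = (172 - 82810) + 30078 = -82638 + 30078 = -52560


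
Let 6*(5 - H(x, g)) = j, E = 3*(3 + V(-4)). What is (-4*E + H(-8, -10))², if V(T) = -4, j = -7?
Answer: 11881/36 ≈ 330.03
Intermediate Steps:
E = -3 (E = 3*(3 - 4) = 3*(-1) = -3)
H(x, g) = 37/6 (H(x, g) = 5 - ⅙*(-7) = 5 + 7/6 = 37/6)
(-4*E + H(-8, -10))² = (-4*(-3) + 37/6)² = (12 + 37/6)² = (109/6)² = 11881/36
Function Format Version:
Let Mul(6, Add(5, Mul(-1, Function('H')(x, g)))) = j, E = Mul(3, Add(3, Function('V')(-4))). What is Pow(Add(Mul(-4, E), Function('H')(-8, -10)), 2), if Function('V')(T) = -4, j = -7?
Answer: Rational(11881, 36) ≈ 330.03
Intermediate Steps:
E = -3 (E = Mul(3, Add(3, -4)) = Mul(3, -1) = -3)
Function('H')(x, g) = Rational(37, 6) (Function('H')(x, g) = Add(5, Mul(Rational(-1, 6), -7)) = Add(5, Rational(7, 6)) = Rational(37, 6))
Pow(Add(Mul(-4, E), Function('H')(-8, -10)), 2) = Pow(Add(Mul(-4, -3), Rational(37, 6)), 2) = Pow(Add(12, Rational(37, 6)), 2) = Pow(Rational(109, 6), 2) = Rational(11881, 36)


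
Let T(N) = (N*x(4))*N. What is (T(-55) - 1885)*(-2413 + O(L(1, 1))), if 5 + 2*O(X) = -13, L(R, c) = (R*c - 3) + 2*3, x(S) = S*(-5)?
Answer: 151096470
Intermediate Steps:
x(S) = -5*S
L(R, c) = 3 + R*c (L(R, c) = (-3 + R*c) + 6 = 3 + R*c)
O(X) = -9 (O(X) = -5/2 + (1/2)*(-13) = -5/2 - 13/2 = -9)
T(N) = -20*N**2 (T(N) = (N*(-5*4))*N = (N*(-20))*N = (-20*N)*N = -20*N**2)
(T(-55) - 1885)*(-2413 + O(L(1, 1))) = (-20*(-55)**2 - 1885)*(-2413 - 9) = (-20*3025 - 1885)*(-2422) = (-60500 - 1885)*(-2422) = -62385*(-2422) = 151096470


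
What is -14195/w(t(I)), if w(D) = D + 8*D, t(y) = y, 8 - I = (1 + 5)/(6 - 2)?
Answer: -28390/117 ≈ -242.65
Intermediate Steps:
I = 13/2 (I = 8 - (1 + 5)/(6 - 2) = 8 - 6/4 = 8 - 1*3/2 = 8 - 3/2 = 13/2 ≈ 6.5000)
w(D) = 9*D
-14195/w(t(I)) = -14195/(9*(13/2)) = -14195/117/2 = -14195*2/117 = -28390/117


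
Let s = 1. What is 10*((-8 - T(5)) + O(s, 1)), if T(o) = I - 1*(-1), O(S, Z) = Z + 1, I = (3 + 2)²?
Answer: -320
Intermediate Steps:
I = 25 (I = 5² = 25)
O(S, Z) = 1 + Z
T(o) = 26 (T(o) = 25 - 1*(-1) = 25 + 1 = 26)
10*((-8 - T(5)) + O(s, 1)) = 10*((-8 - 1*26) + (1 + 1)) = 10*((-8 - 26) + 2) = 10*(-34 + 2) = 10*(-32) = -320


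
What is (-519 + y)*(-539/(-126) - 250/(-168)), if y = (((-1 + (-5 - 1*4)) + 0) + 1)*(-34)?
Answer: -103163/84 ≈ -1228.1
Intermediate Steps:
y = 306 (y = (((-1 + (-5 - 4)) + 0) + 1)*(-34) = (((-1 - 9) + 0) + 1)*(-34) = ((-10 + 0) + 1)*(-34) = (-10 + 1)*(-34) = -9*(-34) = 306)
(-519 + y)*(-539/(-126) - 250/(-168)) = (-519 + 306)*(-539/(-126) - 250/(-168)) = -213*(-539*(-1/126) - 250*(-1/168)) = -213*(77/18 + 125/84) = -213*1453/252 = -103163/84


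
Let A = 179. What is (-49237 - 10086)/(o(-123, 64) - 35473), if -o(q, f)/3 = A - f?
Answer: 59323/35818 ≈ 1.6562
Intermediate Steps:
o(q, f) = -537 + 3*f (o(q, f) = -3*(179 - f) = -537 + 3*f)
(-49237 - 10086)/(o(-123, 64) - 35473) = (-49237 - 10086)/((-537 + 3*64) - 35473) = -59323/((-537 + 192) - 35473) = -59323/(-345 - 35473) = -59323/(-35818) = -59323*(-1/35818) = 59323/35818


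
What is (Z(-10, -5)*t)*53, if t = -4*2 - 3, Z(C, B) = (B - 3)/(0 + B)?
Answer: -4664/5 ≈ -932.80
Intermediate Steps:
Z(C, B) = (-3 + B)/B
t = -11 (t = -8 - 3 = -11)
(Z(-10, -5)*t)*53 = (((-3 - 5)/(-5))*(-11))*53 = (-⅕*(-8)*(-11))*53 = ((8/5)*(-11))*53 = -88/5*53 = -4664/5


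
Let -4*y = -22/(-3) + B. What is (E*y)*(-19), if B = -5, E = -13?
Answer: -1729/12 ≈ -144.08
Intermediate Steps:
y = -7/12 (y = -(-22/(-3) - 5)/4 = -(-22*(-⅓) - 5)/4 = -(22/3 - 5)/4 = -¼*7/3 = -7/12 ≈ -0.58333)
(E*y)*(-19) = -13*(-7/12)*(-19) = (91/12)*(-19) = -1729/12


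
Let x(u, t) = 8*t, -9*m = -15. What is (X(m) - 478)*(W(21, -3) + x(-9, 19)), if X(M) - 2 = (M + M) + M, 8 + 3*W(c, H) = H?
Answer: -69865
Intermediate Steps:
m = 5/3 (m = -⅑*(-15) = 5/3 ≈ 1.6667)
W(c, H) = -8/3 + H/3
X(M) = 2 + 3*M (X(M) = 2 + ((M + M) + M) = 2 + (2*M + M) = 2 + 3*M)
(X(m) - 478)*(W(21, -3) + x(-9, 19)) = ((2 + 3*(5/3)) - 478)*((-8/3 + (⅓)*(-3)) + 8*19) = ((2 + 5) - 478)*((-8/3 - 1) + 152) = (7 - 478)*(-11/3 + 152) = -471*445/3 = -69865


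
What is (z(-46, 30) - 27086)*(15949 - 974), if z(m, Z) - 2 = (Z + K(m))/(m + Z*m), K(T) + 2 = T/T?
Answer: -578361649675/1426 ≈ -4.0558e+8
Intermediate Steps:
K(T) = -1 (K(T) = -2 + T/T = -2 + 1 = -1)
z(m, Z) = 2 + (-1 + Z)/(m + Z*m) (z(m, Z) = 2 + (Z - 1)/(m + Z*m) = 2 + (-1 + Z)/(m + Z*m))
(z(-46, 30) - 27086)*(15949 - 974) = ((-1 + 30 + 2*(-46) + 2*30*(-46))/((-46)*(1 + 30)) - 27086)*(15949 - 974) = (-1/46*(-1 + 30 - 92 - 2760)/31 - 27086)*14975 = (-1/46*1/31*(-2823) - 27086)*14975 = (2823/1426 - 27086)*14975 = -38621813/1426*14975 = -578361649675/1426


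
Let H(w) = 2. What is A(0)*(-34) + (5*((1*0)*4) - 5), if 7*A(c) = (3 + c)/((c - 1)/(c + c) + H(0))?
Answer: -5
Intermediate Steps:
A(c) = (3 + c)/(7*(2 + (-1 + c)/(2*c))) (A(c) = ((3 + c)/((c - 1)/(c + c) + 2))/7 = ((3 + c)/((-1 + c)/((2*c)) + 2))/7 = ((3 + c)/((-1 + c)*(1/(2*c)) + 2))/7 = ((3 + c)/((-1 + c)/(2*c) + 2))/7 = ((3 + c)/(2 + (-1 + c)/(2*c)))/7 = (3 + c)/(7*(2 + (-1 + c)/(2*c))))
A(0)*(-34) + (5*((1*0)*4) - 5) = ((2/7)*0*(3 + 0)/(-1 + 5*0))*(-34) + (5*((1*0)*4) - 5) = ((2/7)*0*3/(-1 + 0))*(-34) + (5*(0*4) - 5) = ((2/7)*0*3/(-1))*(-34) + (5*0 - 5) = ((2/7)*0*(-1)*3)*(-34) + (0 - 5) = 0*(-34) - 5 = 0 - 5 = -5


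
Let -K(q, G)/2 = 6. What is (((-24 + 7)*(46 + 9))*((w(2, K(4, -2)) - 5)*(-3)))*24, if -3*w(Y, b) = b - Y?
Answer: -22440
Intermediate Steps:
K(q, G) = -12 (K(q, G) = -2*6 = -12)
w(Y, b) = -b/3 + Y/3 (w(Y, b) = -(b - Y)/3 = -b/3 + Y/3)
(((-24 + 7)*(46 + 9))*((w(2, K(4, -2)) - 5)*(-3)))*24 = (((-24 + 7)*(46 + 9))*(((-1/3*(-12) + (1/3)*2) - 5)*(-3)))*24 = ((-17*55)*(((4 + 2/3) - 5)*(-3)))*24 = -935*(14/3 - 5)*(-3)*24 = -(-935)*(-3)/3*24 = -935*1*24 = -935*24 = -22440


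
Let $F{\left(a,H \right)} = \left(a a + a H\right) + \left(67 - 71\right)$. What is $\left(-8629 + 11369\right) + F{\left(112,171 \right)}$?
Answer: $34432$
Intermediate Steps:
$F{\left(a,H \right)} = -4 + a^{2} + H a$ ($F{\left(a,H \right)} = \left(a^{2} + H a\right) + \left(67 - 71\right) = \left(a^{2} + H a\right) - 4 = -4 + a^{2} + H a$)
$\left(-8629 + 11369\right) + F{\left(112,171 \right)} = \left(-8629 + 11369\right) + \left(-4 + 112^{2} + 171 \cdot 112\right) = 2740 + \left(-4 + 12544 + 19152\right) = 2740 + 31692 = 34432$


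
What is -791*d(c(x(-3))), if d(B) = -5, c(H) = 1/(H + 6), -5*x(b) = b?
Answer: 3955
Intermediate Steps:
x(b) = -b/5
c(H) = 1/(6 + H)
-791*d(c(x(-3))) = -791*(-5) = 3955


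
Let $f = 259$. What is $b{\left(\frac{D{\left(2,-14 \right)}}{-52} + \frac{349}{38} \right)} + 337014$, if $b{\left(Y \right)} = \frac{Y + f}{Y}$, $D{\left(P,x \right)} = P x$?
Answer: $\frac{1618810991}{4803} \approx 3.3704 \cdot 10^{5}$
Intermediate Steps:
$b{\left(Y \right)} = \frac{259 + Y}{Y}$ ($b{\left(Y \right)} = \frac{Y + 259}{Y} = \frac{259 + Y}{Y}$)
$b{\left(\frac{D{\left(2,-14 \right)}}{-52} + \frac{349}{38} \right)} + 337014 = \frac{259 + \left(\frac{2 \left(-14\right)}{-52} + \frac{349}{38}\right)}{\frac{2 \left(-14\right)}{-52} + \frac{349}{38}} + 337014 = \frac{259 + \left(\left(-28\right) \left(- \frac{1}{52}\right) + 349 \cdot \frac{1}{38}\right)}{\left(-28\right) \left(- \frac{1}{52}\right) + 349 \cdot \frac{1}{38}} + 337014 = \frac{259 + \left(\frac{7}{13} + \frac{349}{38}\right)}{\frac{7}{13} + \frac{349}{38}} + 337014 = \frac{259 + \frac{4803}{494}}{\frac{4803}{494}} + 337014 = \frac{494}{4803} \cdot \frac{132749}{494} + 337014 = \frac{132749}{4803} + 337014 = \frac{1618810991}{4803}$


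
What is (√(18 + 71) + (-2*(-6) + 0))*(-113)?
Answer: -1356 - 113*√89 ≈ -2422.0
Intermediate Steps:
(√(18 + 71) + (-2*(-6) + 0))*(-113) = (√89 + (12 + 0))*(-113) = (√89 + 12)*(-113) = (12 + √89)*(-113) = -1356 - 113*√89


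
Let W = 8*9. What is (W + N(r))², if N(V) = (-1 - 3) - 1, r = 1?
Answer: 4489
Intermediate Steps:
N(V) = -5 (N(V) = -4 - 1 = -5)
W = 72
(W + N(r))² = (72 - 5)² = 67² = 4489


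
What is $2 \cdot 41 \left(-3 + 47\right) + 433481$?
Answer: $437089$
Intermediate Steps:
$2 \cdot 41 \left(-3 + 47\right) + 433481 = 2 \cdot 41 \cdot 44 + 433481 = 2 \cdot 1804 + 433481 = 3608 + 433481 = 437089$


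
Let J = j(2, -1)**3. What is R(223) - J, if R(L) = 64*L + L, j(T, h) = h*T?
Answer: 14503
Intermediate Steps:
j(T, h) = T*h
J = -8 (J = (2*(-1))**3 = (-2)**3 = -8)
R(L) = 65*L
R(223) - J = 65*223 - 1*(-8) = 14495 + 8 = 14503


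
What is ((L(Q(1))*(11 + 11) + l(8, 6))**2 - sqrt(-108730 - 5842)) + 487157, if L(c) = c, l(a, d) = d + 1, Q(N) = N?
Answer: 487998 - 2*I*sqrt(28643) ≈ 4.88e+5 - 338.48*I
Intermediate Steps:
l(a, d) = 1 + d
((L(Q(1))*(11 + 11) + l(8, 6))**2 - sqrt(-108730 - 5842)) + 487157 = ((1*(11 + 11) + (1 + 6))**2 - sqrt(-108730 - 5842)) + 487157 = ((1*22 + 7)**2 - sqrt(-114572)) + 487157 = ((22 + 7)**2 - 2*I*sqrt(28643)) + 487157 = (29**2 - 2*I*sqrt(28643)) + 487157 = (841 - 2*I*sqrt(28643)) + 487157 = 487998 - 2*I*sqrt(28643)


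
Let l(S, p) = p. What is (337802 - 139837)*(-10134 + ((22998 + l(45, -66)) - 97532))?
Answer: -16774366310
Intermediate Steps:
(337802 - 139837)*(-10134 + ((22998 + l(45, -66)) - 97532)) = (337802 - 139837)*(-10134 + ((22998 - 66) - 97532)) = 197965*(-10134 + (22932 - 97532)) = 197965*(-10134 - 74600) = 197965*(-84734) = -16774366310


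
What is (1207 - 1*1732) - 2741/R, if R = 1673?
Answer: -881066/1673 ≈ -526.64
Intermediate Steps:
(1207 - 1*1732) - 2741/R = (1207 - 1*1732) - 2741/1673 = (1207 - 1732) - 2741/1673 = -525 - 1*2741/1673 = -525 - 2741/1673 = -881066/1673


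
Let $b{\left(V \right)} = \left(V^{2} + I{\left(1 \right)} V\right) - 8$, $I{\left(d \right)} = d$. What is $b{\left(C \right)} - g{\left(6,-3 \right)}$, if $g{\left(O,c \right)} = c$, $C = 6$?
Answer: $37$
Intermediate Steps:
$b{\left(V \right)} = -8 + V + V^{2}$ ($b{\left(V \right)} = \left(V^{2} + 1 V\right) - 8 = \left(V^{2} + V\right) - 8 = \left(V + V^{2}\right) - 8 = -8 + V + V^{2}$)
$b{\left(C \right)} - g{\left(6,-3 \right)} = \left(-8 + 6 + 6^{2}\right) - -3 = \left(-8 + 6 + 36\right) + 3 = 34 + 3 = 37$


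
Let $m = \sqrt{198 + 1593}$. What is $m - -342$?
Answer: $342 + 3 \sqrt{199} \approx 384.32$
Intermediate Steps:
$m = 3 \sqrt{199}$ ($m = \sqrt{1791} = 3 \sqrt{199} \approx 42.32$)
$m - -342 = 3 \sqrt{199} - -342 = 3 \sqrt{199} + 342 = 342 + 3 \sqrt{199}$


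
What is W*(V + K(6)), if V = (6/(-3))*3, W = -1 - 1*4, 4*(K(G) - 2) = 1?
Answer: 75/4 ≈ 18.750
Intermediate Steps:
K(G) = 9/4 (K(G) = 2 + (1/4)*1 = 2 + 1/4 = 9/4)
W = -5 (W = -1 - 4 = -5)
V = -6 (V = (6*(-1/3))*3 = -2*3 = -6)
W*(V + K(6)) = -5*(-6 + 9/4) = -5*(-15/4) = 75/4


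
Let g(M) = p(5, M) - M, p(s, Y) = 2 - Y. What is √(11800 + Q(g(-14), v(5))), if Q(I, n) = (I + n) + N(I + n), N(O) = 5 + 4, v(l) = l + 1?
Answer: √11845 ≈ 108.83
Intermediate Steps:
v(l) = 1 + l
g(M) = 2 - 2*M (g(M) = (2 - M) - M = 2 - 2*M)
N(O) = 9
Q(I, n) = 9 + I + n (Q(I, n) = (I + n) + 9 = 9 + I + n)
√(11800 + Q(g(-14), v(5))) = √(11800 + (9 + (2 - 2*(-14)) + (1 + 5))) = √(11800 + (9 + (2 + 28) + 6)) = √(11800 + (9 + 30 + 6)) = √(11800 + 45) = √11845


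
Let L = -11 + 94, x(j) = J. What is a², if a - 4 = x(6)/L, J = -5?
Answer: 106929/6889 ≈ 15.522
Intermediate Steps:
x(j) = -5
L = 83
a = 327/83 (a = 4 - 5/83 = 327/83 ≈ 3.9398)
a² = (327/83)² = 106929/6889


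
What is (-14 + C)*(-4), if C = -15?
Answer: 116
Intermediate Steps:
(-14 + C)*(-4) = (-14 - 15)*(-4) = -29*(-4) = 116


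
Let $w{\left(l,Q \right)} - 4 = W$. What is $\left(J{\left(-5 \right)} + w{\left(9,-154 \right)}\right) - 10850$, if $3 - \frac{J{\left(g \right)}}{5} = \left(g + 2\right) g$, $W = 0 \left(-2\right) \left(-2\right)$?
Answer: $-10906$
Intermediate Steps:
$W = 0$ ($W = 0 \left(-2\right) = 0$)
$J{\left(g \right)} = 15 - 5 g \left(2 + g\right)$ ($J{\left(g \right)} = 15 - 5 \left(g + 2\right) g = 15 - 5 \left(2 + g\right) g = 15 - 5 g \left(2 + g\right)$)
$w{\left(l,Q \right)} = 4$ ($w{\left(l,Q \right)} = 4 + 0 = 4$)
$\left(J{\left(-5 \right)} + w{\left(9,-154 \right)}\right) - 10850 = \left(\left(15 - -50 - 5 \left(-5\right)^{2}\right) + 4\right) - 10850 = \left(\left(15 + 50 - 125\right) + 4\right) - 10850 = \left(-60 + 4\right) - 10850 = -56 - 10850 = -10906$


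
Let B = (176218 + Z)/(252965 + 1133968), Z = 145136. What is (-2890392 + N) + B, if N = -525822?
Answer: -1579353203436/462311 ≈ -3.4162e+6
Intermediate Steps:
B = 107118/462311 (B = (176218 + 145136)/(252965 + 1133968) = 321354/1386933 = 321354*(1/1386933) = 107118/462311 ≈ 0.23170)
(-2890392 + N) + B = (-2890392 - 525822) + 107118/462311 = -3416214 + 107118/462311 = -1579353203436/462311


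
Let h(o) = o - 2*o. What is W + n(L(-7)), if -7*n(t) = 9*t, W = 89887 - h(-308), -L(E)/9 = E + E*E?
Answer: 90065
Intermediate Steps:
h(o) = -o
L(E) = -9*E - 9*E² (L(E) = -9*(E + E*E) = -9*(E + E²) = -9*E - 9*E²)
W = 89579 (W = 89887 - (-1)*(-308) = 89887 - 1*308 = 89887 - 308 = 89579)
n(t) = -9*t/7
W + n(L(-7)) = 89579 - (-81)*(-7)*(1 - 7)/7 = 89579 - (-81)*(-7)*(-6)/7 = 89579 - 9/7*(-378) = 89579 + 486 = 90065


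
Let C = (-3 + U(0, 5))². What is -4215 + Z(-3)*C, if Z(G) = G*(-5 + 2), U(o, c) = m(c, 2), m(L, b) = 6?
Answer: -4134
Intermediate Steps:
U(o, c) = 6
C = 9 (C = (-3 + 6)² = 3² = 9)
Z(G) = -3*G (Z(G) = G*(-3) = -3*G)
-4215 + Z(-3)*C = -4215 - 3*(-3)*9 = -4215 + 9*9 = -4215 + 81 = -4134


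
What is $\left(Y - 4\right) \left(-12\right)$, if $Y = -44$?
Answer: $576$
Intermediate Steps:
$\left(Y - 4\right) \left(-12\right) = \left(-44 - 4\right) \left(-12\right) = \left(-48\right) \left(-12\right) = 576$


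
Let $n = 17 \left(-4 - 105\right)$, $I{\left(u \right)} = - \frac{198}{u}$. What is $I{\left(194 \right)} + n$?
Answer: $- \frac{179840}{97} \approx -1854.0$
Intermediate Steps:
$n = -1853$ ($n = 17 \left(-109\right) = -1853$)
$I{\left(194 \right)} + n = - \frac{198}{194} - 1853 = \left(-198\right) \frac{1}{194} - 1853 = - \frac{99}{97} - 1853 = - \frac{179840}{97}$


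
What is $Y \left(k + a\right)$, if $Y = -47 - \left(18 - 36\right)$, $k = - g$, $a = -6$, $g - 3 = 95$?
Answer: $3016$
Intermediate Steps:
$g = 98$ ($g = 3 + 95 = 98$)
$k = -98$ ($k = \left(-1\right) 98 = -98$)
$Y = -29$ ($Y = -47 - -18 = -47 + 18 = -29$)
$Y \left(k + a\right) = - 29 \left(-98 - 6\right) = \left(-29\right) \left(-104\right) = 3016$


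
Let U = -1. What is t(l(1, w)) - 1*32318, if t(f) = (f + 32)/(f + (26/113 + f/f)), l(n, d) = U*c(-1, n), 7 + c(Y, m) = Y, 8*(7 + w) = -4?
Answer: -33703154/1043 ≈ -32314.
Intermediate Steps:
w = -15/2 (w = -7 + (⅛)*(-4) = -7 - ½ = -15/2 ≈ -7.5000)
c(Y, m) = -7 + Y
l(n, d) = 8 (l(n, d) = -(-7 - 1) = -1*(-8) = 8)
t(f) = (32 + f)/(139/113 + f) (t(f) = (32 + f)/(f + (26*(1/113) + 1)) = (32 + f)/(f + (26/113 + 1)) = (32 + f)/(f + 139/113) = (32 + f)/(139/113 + f))
t(l(1, w)) - 1*32318 = 113*(32 + 8)/(139 + 113*8) - 1*32318 = 113*40/(139 + 904) - 32318 = 113*40/1043 - 32318 = 113*(1/1043)*40 - 32318 = 4520/1043 - 32318 = -33703154/1043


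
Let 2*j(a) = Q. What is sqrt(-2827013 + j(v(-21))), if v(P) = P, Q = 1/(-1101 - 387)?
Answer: I*sqrt(1564853468154)/744 ≈ 1681.4*I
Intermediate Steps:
Q = -1/1488 (Q = 1/(-1488) = -1/1488 ≈ -0.00067204)
j(a) = -1/2976 (j(a) = (1/2)*(-1/1488) = -1/2976)
sqrt(-2827013 + j(v(-21))) = sqrt(-2827013 - 1/2976) = sqrt(-8413190689/2976) = I*sqrt(1564853468154)/744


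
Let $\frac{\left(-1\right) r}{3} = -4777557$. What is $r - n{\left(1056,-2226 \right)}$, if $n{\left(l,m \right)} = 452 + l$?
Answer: $14331163$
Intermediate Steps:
$r = 14332671$ ($r = \left(-3\right) \left(-4777557\right) = 14332671$)
$r - n{\left(1056,-2226 \right)} = 14332671 - \left(452 + 1056\right) = 14332671 - 1508 = 14331163$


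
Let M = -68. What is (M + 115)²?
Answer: 2209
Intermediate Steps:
(M + 115)² = (-68 + 115)² = 47² = 2209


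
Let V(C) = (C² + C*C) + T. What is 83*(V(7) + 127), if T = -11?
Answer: 17762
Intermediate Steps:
V(C) = -11 + 2*C² (V(C) = (C² + C*C) - 11 = (C² + C²) - 11 = 2*C² - 11 = -11 + 2*C²)
83*(V(7) + 127) = 83*((-11 + 2*7²) + 127) = 83*((-11 + 2*49) + 127) = 83*((-11 + 98) + 127) = 83*(87 + 127) = 83*214 = 17762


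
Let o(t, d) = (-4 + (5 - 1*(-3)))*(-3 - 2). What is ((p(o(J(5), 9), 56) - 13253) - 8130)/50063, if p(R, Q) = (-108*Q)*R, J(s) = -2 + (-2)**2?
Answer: 99577/50063 ≈ 1.9890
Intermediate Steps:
J(s) = 2 (J(s) = -2 + 4 = 2)
o(t, d) = -20 (o(t, d) = (-4 + (5 + 3))*(-5) = (-4 + 8)*(-5) = 4*(-5) = -20)
p(R, Q) = -108*Q*R
((p(o(J(5), 9), 56) - 13253) - 8130)/50063 = ((-108*56*(-20) - 13253) - 8130)/50063 = ((120960 - 13253) - 8130)*(1/50063) = (107707 - 8130)*(1/50063) = 99577*(1/50063) = 99577/50063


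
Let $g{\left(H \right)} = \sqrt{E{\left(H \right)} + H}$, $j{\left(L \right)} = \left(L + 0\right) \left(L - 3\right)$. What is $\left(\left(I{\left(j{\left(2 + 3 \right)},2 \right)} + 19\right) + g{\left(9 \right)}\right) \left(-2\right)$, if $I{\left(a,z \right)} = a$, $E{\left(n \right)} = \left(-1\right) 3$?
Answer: $-58 - 2 \sqrt{6} \approx -62.899$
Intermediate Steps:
$E{\left(n \right)} = -3$
$j{\left(L \right)} = L \left(-3 + L\right)$
$g{\left(H \right)} = \sqrt{-3 + H}$
$\left(\left(I{\left(j{\left(2 + 3 \right)},2 \right)} + 19\right) + g{\left(9 \right)}\right) \left(-2\right) = \left(\left(\left(2 + 3\right) \left(-3 + \left(2 + 3\right)\right) + 19\right) + \sqrt{-3 + 9}\right) \left(-2\right) = \left(\left(5 \left(-3 + 5\right) + 19\right) + \sqrt{6}\right) \left(-2\right) = \left(\left(5 \cdot 2 + 19\right) + \sqrt{6}\right) \left(-2\right) = \left(\left(10 + 19\right) + \sqrt{6}\right) \left(-2\right) = \left(29 + \sqrt{6}\right) \left(-2\right) = -58 - 2 \sqrt{6}$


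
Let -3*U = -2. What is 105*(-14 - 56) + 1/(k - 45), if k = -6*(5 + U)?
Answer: -580651/79 ≈ -7350.0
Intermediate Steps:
U = 2/3 (U = -1/3*(-2) = 2/3 ≈ 0.66667)
k = -34 (k = -6*(5 + 2/3) = -6*17/3 = -34)
105*(-14 - 56) + 1/(k - 45) = 105*(-14 - 56) + 1/(-34 - 45) = 105*(-70) + 1/(-79) = -7350 - 1/79 = -580651/79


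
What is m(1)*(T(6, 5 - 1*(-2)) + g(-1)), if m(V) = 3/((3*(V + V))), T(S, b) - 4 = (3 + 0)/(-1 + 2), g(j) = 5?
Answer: 6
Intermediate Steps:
T(S, b) = 7 (T(S, b) = 4 + (3 + 0)/(-1 + 2) = 4 + 3/1 = 4 + 3*1 = 4 + 3 = 7)
m(V) = 1/(2*V) (m(V) = 3/((3*(2*V))) = 3/((6*V)) = 3*(1/(6*V)) = 1/(2*V))
m(1)*(T(6, 5 - 1*(-2)) + g(-1)) = ((½)/1)*(7 + 5) = ((½)*1)*12 = (½)*12 = 6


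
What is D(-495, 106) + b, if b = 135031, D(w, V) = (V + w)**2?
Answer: 286352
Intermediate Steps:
D(-495, 106) + b = (106 - 495)**2 + 135031 = (-389)**2 + 135031 = 151321 + 135031 = 286352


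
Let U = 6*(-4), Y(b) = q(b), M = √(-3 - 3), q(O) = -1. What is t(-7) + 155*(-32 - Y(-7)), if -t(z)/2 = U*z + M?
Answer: -5141 - 2*I*√6 ≈ -5141.0 - 4.899*I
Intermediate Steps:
M = I*√6 (M = √(-6) = I*√6 ≈ 2.4495*I)
Y(b) = -1
U = -24
t(z) = 48*z - 2*I*√6 (t(z) = -2*(-24*z + I*√6) = 48*z - 2*I*√6)
t(-7) + 155*(-32 - Y(-7)) = (48*(-7) - 2*I*√6) + 155*(-32 - 1*(-1)) = (-336 - 2*I*√6) + 155*(-32 + 1) = (-336 - 2*I*√6) + 155*(-31) = (-336 - 2*I*√6) - 4805 = -5141 - 2*I*√6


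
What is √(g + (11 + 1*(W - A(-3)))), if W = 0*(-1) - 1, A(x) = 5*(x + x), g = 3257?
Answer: √3297 ≈ 57.419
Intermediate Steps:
A(x) = 10*x (A(x) = 5*(2*x) = 10*x)
W = -1 (W = 0 - 1 = -1)
√(g + (11 + 1*(W - A(-3)))) = √(3257 + (11 + 1*(-1 - 10*(-3)))) = √(3257 + (11 + 1*(-1 - 1*(-30)))) = √(3257 + (11 + 1*(-1 + 30))) = √(3257 + (11 + 1*29)) = √(3257 + (11 + 29)) = √(3257 + 40) = √3297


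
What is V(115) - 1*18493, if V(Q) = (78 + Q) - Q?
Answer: -18415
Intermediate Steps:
V(Q) = 78
V(115) - 1*18493 = 78 - 1*18493 = 78 - 18493 = -18415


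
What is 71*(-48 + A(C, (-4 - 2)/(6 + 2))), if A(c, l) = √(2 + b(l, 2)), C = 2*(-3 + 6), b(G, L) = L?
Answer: -3266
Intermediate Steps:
C = 6 (C = 2*3 = 6)
A(c, l) = 2 (A(c, l) = √(2 + 2) = √4 = 2)
71*(-48 + A(C, (-4 - 2)/(6 + 2))) = 71*(-48 + 2) = 71*(-46) = -3266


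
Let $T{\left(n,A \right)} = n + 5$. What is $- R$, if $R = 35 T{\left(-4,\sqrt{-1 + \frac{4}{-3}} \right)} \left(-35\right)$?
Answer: $1225$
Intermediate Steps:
$T{\left(n,A \right)} = 5 + n$
$R = -1225$ ($R = 35 \left(5 - 4\right) \left(-35\right) = 35 \cdot 1 \left(-35\right) = 35 \left(-35\right) = -1225$)
$- R = \left(-1\right) \left(-1225\right) = 1225$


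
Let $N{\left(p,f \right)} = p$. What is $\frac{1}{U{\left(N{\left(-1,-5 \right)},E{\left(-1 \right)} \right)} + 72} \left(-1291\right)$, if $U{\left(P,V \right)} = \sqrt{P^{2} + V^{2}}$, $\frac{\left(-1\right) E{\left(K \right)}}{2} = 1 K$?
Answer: $- \frac{92952}{5179} + \frac{1291 \sqrt{5}}{5179} \approx -17.39$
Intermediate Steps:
$E{\left(K \right)} = - 2 K$ ($E{\left(K \right)} = - 2 \cdot 1 K = - 2 K$)
$\frac{1}{U{\left(N{\left(-1,-5 \right)},E{\left(-1 \right)} \right)} + 72} \left(-1291\right) = \frac{1}{\sqrt{\left(-1\right)^{2} + \left(\left(-2\right) \left(-1\right)\right)^{2}} + 72} \left(-1291\right) = \frac{1}{\sqrt{1 + 2^{2}} + 72} \left(-1291\right) = \frac{1}{\sqrt{1 + 4} + 72} \left(-1291\right) = \frac{1}{\sqrt{5} + 72} \left(-1291\right) = \frac{1}{72 + \sqrt{5}} \left(-1291\right) = - \frac{1291}{72 + \sqrt{5}}$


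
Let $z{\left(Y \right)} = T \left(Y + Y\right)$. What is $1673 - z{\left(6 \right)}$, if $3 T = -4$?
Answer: $1689$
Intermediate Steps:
$T = - \frac{4}{3}$ ($T = \frac{1}{3} \left(-4\right) = - \frac{4}{3} \approx -1.3333$)
$z{\left(Y \right)} = - \frac{8 Y}{3}$ ($z{\left(Y \right)} = - \frac{4 \left(Y + Y\right)}{3} = - \frac{4 \cdot 2 Y}{3} = - \frac{8 Y}{3}$)
$1673 - z{\left(6 \right)} = 1673 - \left(- \frac{8}{3}\right) 6 = 1673 - -16 = 1673 + 16 = 1689$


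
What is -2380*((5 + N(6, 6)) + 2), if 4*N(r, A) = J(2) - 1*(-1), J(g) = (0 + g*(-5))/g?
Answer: -14280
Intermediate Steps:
J(g) = -5 (J(g) = (0 - 5*g)/g = (-5*g)/g = -5)
N(r, A) = -1 (N(r, A) = (-5 - 1*(-1))/4 = (-5 + 1)/4 = (1/4)*(-4) = -1)
-2380*((5 + N(6, 6)) + 2) = -2380*((5 - 1) + 2) = -2380*(4 + 2) = -2380*6 = -14280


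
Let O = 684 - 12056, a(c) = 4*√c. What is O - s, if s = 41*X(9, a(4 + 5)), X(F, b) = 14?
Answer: -11946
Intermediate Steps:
O = -11372
s = 574 (s = 41*14 = 574)
O - s = -11372 - 1*574 = -11372 - 574 = -11946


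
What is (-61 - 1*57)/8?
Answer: -59/4 ≈ -14.750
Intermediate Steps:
(-61 - 1*57)/8 = (-61 - 57)/8 = (⅛)*(-118) = -59/4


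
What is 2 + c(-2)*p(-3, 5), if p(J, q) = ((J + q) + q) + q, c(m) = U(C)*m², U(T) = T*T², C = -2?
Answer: -382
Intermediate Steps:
U(T) = T³
c(m) = -8*m² (c(m) = (-2)³*m² = -8*m²)
p(J, q) = J + 3*q (p(J, q) = (J + 2*q) + q = J + 3*q)
2 + c(-2)*p(-3, 5) = 2 + (-8*(-2)²)*(-3 + 3*5) = 2 + (-8*4)*(-3 + 15) = 2 - 32*12 = 2 - 384 = -382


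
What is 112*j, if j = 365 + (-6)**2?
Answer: 44912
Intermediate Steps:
j = 401 (j = 365 + 36 = 401)
112*j = 112*401 = 44912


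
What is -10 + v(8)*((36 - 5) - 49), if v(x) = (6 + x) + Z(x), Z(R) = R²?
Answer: -1414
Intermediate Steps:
v(x) = 6 + x + x² (v(x) = (6 + x) + x² = 6 + x + x²)
-10 + v(8)*((36 - 5) - 49) = -10 + (6 + 8 + 8²)*((36 - 5) - 49) = -10 + (6 + 8 + 64)*(31 - 49) = -10 + 78*(-18) = -10 - 1404 = -1414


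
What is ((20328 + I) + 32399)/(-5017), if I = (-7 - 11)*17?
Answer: -52421/5017 ≈ -10.449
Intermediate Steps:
I = -306 (I = -18*17 = -306)
((20328 + I) + 32399)/(-5017) = ((20328 - 306) + 32399)/(-5017) = (20022 + 32399)*(-1/5017) = 52421*(-1/5017) = -52421/5017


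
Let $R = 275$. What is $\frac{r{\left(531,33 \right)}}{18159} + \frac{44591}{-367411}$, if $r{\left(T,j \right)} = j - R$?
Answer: $- \frac{898641431}{6671816349} \approx -0.13469$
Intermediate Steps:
$r{\left(T,j \right)} = -275 + j$ ($r{\left(T,j \right)} = j - 275 = -275 + j$)
$\frac{r{\left(531,33 \right)}}{18159} + \frac{44591}{-367411} = \frac{-275 + 33}{18159} + \frac{44591}{-367411} = \left(-242\right) \frac{1}{18159} + 44591 \left(- \frac{1}{367411}\right) = - \frac{242}{18159} - \frac{44591}{367411} = - \frac{898641431}{6671816349}$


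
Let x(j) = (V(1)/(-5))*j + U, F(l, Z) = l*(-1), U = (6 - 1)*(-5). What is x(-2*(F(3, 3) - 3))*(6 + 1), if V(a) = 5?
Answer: -259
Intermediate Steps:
U = -25 (U = 5*(-5) = -25)
F(l, Z) = -l
x(j) = -25 - j (x(j) = (5/(-5))*j - 25 = (5*(-⅕))*j - 25 = -j - 25 = -25 - j)
x(-2*(F(3, 3) - 3))*(6 + 1) = (-25 - (-2)*(-1*3 - 3))*(6 + 1) = (-25 - (-2)*(-3 - 3))*7 = (-25 - (-2)*(-6))*7 = (-25 - 1*12)*7 = (-25 - 12)*7 = -37*7 = -259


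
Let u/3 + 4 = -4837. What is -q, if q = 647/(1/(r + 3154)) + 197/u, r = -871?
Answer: -21451937626/14523 ≈ -1.4771e+6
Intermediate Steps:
u = -14523 (u = -12 + 3*(-4837) = -12 - 14511 = -14523)
q = 21451937626/14523 (q = 647/(1/(-871 + 3154)) + 197/(-14523) = 647/(1/2283) + 197*(-1/14523) = 647/(1/2283) - 197/14523 = 647*2283 - 197/14523 = 1477101 - 197/14523 = 21451937626/14523 ≈ 1.4771e+6)
-q = -1*21451937626/14523 = -21451937626/14523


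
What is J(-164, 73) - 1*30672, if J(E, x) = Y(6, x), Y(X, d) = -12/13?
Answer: -398748/13 ≈ -30673.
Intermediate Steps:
Y(X, d) = -12/13 (Y(X, d) = -12*1/13 = -12/13)
J(E, x) = -12/13
J(-164, 73) - 1*30672 = -12/13 - 1*30672 = -12/13 - 30672 = -398748/13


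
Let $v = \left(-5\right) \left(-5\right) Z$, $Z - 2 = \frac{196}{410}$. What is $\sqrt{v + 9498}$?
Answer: $\frac{\sqrt{16070278}}{41} \approx 97.775$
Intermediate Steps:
$Z = \frac{508}{205}$ ($Z = 2 + \frac{196}{410} = 2 + 196 \cdot \frac{1}{410} = 2 + \frac{98}{205} = \frac{508}{205} \approx 2.4781$)
$v = \frac{2540}{41}$ ($v = \left(-5\right) \left(-5\right) \frac{508}{205} = 25 \cdot \frac{508}{205} = \frac{2540}{41} \approx 61.951$)
$\sqrt{v + 9498} = \sqrt{\frac{2540}{41} + 9498} = \sqrt{\frac{391958}{41}} = \frac{\sqrt{16070278}}{41}$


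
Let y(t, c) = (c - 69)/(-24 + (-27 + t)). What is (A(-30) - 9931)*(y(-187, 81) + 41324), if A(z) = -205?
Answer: -7120612400/17 ≈ -4.1886e+8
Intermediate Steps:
y(t, c) = (-69 + c)/(-51 + t)
(A(-30) - 9931)*(y(-187, 81) + 41324) = (-205 - 9931)*((-69 + 81)/(-51 - 187) + 41324) = -10136*(12/(-238) + 41324) = -10136*(-1/238*12 + 41324) = -10136*(-6/119 + 41324) = -10136*4917550/119 = -7120612400/17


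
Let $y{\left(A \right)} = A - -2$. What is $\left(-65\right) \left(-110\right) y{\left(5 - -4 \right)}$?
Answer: $78650$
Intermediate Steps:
$y{\left(A \right)} = 2 + A$ ($y{\left(A \right)} = A + 2 = 2 + A$)
$\left(-65\right) \left(-110\right) y{\left(5 - -4 \right)} = \left(-65\right) \left(-110\right) \left(2 + \left(5 - -4\right)\right) = 7150 \left(2 + \left(5 + 4\right)\right) = 7150 \left(2 + 9\right) = 7150 \cdot 11 = 78650$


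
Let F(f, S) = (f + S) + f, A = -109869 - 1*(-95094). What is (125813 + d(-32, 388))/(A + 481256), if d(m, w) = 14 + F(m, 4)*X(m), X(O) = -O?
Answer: 123907/466481 ≈ 0.26562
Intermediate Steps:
A = -14775 (A = -109869 + 95094 = -14775)
F(f, S) = S + 2*f (F(f, S) = (S + f) + f = S + 2*f)
d(m, w) = 14 - m*(4 + 2*m) (d(m, w) = 14 + (4 + 2*m)*(-m) = 14 - m*(4 + 2*m))
(125813 + d(-32, 388))/(A + 481256) = (125813 + (14 - 2*(-32)*(2 - 32)))/(-14775 + 481256) = (125813 + (14 - 2*(-32)*(-30)))/466481 = (125813 + (14 - 1920))*(1/466481) = (125813 - 1906)*(1/466481) = 123907*(1/466481) = 123907/466481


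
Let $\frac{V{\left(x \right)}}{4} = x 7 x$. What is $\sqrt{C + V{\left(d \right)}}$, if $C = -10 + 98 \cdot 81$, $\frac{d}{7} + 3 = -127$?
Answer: $6 \sqrt{644298} \approx 4816.1$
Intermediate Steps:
$d = -910$ ($d = -21 + 7 \left(-127\right) = -21 - 889 = -910$)
$V{\left(x \right)} = 28 x^{2}$ ($V{\left(x \right)} = 4 x 7 x = 4 \cdot 7 x x = 4 \cdot 7 x^{2} = 28 x^{2}$)
$C = 7928$ ($C = -10 + 7938 = 7928$)
$\sqrt{C + V{\left(d \right)}} = \sqrt{7928 + 28 \left(-910\right)^{2}} = \sqrt{7928 + 28 \cdot 828100} = \sqrt{7928 + 23186800} = \sqrt{23194728} = 6 \sqrt{644298}$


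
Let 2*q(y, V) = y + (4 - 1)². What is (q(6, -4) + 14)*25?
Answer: 1075/2 ≈ 537.50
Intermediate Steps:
q(y, V) = 9/2 + y/2 (q(y, V) = (y + (4 - 1)²)/2 = (y + 3²)/2 = (y + 9)/2 = (9 + y)/2 = 9/2 + y/2)
(q(6, -4) + 14)*25 = ((9/2 + (½)*6) + 14)*25 = ((9/2 + 3) + 14)*25 = (15/2 + 14)*25 = (43/2)*25 = 1075/2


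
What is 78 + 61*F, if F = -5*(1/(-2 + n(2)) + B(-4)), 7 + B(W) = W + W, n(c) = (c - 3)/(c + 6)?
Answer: 81541/17 ≈ 4796.5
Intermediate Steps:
n(c) = (-3 + c)/(6 + c)
B(W) = -7 + 2*W (B(W) = -7 + (W + W) = -7 + 2*W)
F = 1315/17 (F = -5*(1/(-2 + (-3 + 2)/(6 + 2)) + (-7 + 2*(-4))) = -5*(1/(-2 - 1/8) + (-7 - 8)) = -5*(1/(-2 + (1/8)*(-1)) - 15) = -5*(1/(-2 - 1/8) - 15) = -5*(1/(-17/8) - 15) = -5*(-8/17 - 15) = -5*(-263/17) = 1315/17 ≈ 77.353)
78 + 61*F = 78 + 61*(1315/17) = 78 + 80215/17 = 81541/17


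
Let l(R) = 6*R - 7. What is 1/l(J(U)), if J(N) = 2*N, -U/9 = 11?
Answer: -1/1195 ≈ -0.00083682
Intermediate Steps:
U = -99 (U = -9*11 = -99)
l(R) = -7 + 6*R
1/l(J(U)) = 1/(-7 + 6*(2*(-99))) = 1/(-7 + 6*(-198)) = 1/(-7 - 1188) = 1/(-1195) = -1/1195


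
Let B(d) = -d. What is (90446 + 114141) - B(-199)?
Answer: 204388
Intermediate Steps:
(90446 + 114141) - B(-199) = (90446 + 114141) - (-1)*(-199) = 204587 - 1*199 = 204587 - 199 = 204388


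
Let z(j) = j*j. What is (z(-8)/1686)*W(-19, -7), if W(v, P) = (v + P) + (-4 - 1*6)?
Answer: -384/281 ≈ -1.3665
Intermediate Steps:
z(j) = j²
W(v, P) = -10 + P + v (W(v, P) = (P + v) + (-4 - 6) = (P + v) - 10 = -10 + P + v)
(z(-8)/1686)*W(-19, -7) = ((-8)²/1686)*(-10 - 7 - 19) = (64*(1/1686))*(-36) = (32/843)*(-36) = -384/281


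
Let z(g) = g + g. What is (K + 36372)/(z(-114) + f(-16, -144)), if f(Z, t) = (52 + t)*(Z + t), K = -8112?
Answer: 7065/3623 ≈ 1.9500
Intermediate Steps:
z(g) = 2*g
(K + 36372)/(z(-114) + f(-16, -144)) = (-8112 + 36372)/(2*(-114) + ((-144)**2 + 52*(-16) + 52*(-144) - 16*(-144))) = 28260/(-228 + (20736 - 832 - 7488 + 2304)) = 28260/(-228 + 14720) = 28260/14492 = 28260*(1/14492) = 7065/3623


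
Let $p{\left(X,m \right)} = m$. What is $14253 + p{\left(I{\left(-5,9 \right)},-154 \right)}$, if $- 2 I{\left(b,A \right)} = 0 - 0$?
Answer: $14099$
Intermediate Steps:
$I{\left(b,A \right)} = 0$ ($I{\left(b,A \right)} = - \frac{0 - 0}{2} = - \frac{0 + 0}{2} = \left(- \frac{1}{2}\right) 0 = 0$)
$14253 + p{\left(I{\left(-5,9 \right)},-154 \right)} = 14253 - 154 = 14099$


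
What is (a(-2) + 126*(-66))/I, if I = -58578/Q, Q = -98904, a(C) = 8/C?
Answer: -10549760/751 ≈ -14048.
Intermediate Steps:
I = 751/1268 (I = -58578/(-98904) = -58578*(-1/98904) = 751/1268 ≈ 0.59227)
(a(-2) + 126*(-66))/I = (8/(-2) + 126*(-66))/(751/1268) = (8*(-½) - 8316)*(1268/751) = (-4 - 8316)*(1268/751) = -8320*1268/751 = -10549760/751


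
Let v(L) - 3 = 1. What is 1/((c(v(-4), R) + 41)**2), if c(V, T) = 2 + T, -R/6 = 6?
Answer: 1/49 ≈ 0.020408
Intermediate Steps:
R = -36 (R = -6*6 = -36)
v(L) = 4 (v(L) = 3 + 1 = 4)
1/((c(v(-4), R) + 41)**2) = 1/(((2 - 36) + 41)**2) = 1/((-34 + 41)**2) = 1/(7**2) = 1/49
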